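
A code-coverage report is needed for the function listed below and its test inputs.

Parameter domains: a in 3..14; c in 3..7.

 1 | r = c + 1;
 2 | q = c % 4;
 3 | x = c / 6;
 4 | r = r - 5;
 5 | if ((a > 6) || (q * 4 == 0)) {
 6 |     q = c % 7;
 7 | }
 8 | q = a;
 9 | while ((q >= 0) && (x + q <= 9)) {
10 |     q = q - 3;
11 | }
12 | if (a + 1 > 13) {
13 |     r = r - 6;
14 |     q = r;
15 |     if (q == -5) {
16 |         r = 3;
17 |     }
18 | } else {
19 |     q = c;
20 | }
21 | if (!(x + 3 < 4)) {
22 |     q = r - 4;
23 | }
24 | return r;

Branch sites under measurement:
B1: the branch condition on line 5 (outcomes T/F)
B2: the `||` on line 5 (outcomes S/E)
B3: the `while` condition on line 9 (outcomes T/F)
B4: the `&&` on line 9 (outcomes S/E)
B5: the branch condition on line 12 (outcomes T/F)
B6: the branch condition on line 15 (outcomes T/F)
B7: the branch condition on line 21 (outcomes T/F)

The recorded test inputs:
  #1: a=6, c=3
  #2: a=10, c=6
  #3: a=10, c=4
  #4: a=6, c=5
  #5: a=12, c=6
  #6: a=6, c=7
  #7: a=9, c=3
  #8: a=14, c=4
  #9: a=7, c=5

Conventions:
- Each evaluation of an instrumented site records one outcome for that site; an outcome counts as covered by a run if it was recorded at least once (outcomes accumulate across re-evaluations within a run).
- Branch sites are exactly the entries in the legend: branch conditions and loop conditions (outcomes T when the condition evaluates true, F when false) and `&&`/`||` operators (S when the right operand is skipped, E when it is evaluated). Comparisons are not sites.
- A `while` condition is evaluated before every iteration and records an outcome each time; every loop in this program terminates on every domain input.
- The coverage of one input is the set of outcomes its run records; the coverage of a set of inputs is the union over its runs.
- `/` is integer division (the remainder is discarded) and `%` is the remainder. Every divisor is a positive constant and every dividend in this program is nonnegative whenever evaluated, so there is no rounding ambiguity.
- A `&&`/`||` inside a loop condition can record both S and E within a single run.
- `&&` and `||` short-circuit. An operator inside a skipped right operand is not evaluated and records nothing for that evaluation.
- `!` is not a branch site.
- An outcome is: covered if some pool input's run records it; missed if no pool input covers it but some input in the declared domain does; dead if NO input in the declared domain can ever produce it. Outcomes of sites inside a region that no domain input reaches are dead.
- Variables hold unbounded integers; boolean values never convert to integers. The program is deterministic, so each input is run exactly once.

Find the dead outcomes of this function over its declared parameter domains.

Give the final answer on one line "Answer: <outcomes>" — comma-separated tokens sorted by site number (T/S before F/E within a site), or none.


exhaustive pass over the 60-input domain:
  reachable outcomes have witnesses, e.g. B1=T (e.g. a=3, c=4), B1=F (e.g. a=3, c=3), B2=S (e.g. a=7, c=3), B2=E (e.g. a=3, c=3)
Answer: none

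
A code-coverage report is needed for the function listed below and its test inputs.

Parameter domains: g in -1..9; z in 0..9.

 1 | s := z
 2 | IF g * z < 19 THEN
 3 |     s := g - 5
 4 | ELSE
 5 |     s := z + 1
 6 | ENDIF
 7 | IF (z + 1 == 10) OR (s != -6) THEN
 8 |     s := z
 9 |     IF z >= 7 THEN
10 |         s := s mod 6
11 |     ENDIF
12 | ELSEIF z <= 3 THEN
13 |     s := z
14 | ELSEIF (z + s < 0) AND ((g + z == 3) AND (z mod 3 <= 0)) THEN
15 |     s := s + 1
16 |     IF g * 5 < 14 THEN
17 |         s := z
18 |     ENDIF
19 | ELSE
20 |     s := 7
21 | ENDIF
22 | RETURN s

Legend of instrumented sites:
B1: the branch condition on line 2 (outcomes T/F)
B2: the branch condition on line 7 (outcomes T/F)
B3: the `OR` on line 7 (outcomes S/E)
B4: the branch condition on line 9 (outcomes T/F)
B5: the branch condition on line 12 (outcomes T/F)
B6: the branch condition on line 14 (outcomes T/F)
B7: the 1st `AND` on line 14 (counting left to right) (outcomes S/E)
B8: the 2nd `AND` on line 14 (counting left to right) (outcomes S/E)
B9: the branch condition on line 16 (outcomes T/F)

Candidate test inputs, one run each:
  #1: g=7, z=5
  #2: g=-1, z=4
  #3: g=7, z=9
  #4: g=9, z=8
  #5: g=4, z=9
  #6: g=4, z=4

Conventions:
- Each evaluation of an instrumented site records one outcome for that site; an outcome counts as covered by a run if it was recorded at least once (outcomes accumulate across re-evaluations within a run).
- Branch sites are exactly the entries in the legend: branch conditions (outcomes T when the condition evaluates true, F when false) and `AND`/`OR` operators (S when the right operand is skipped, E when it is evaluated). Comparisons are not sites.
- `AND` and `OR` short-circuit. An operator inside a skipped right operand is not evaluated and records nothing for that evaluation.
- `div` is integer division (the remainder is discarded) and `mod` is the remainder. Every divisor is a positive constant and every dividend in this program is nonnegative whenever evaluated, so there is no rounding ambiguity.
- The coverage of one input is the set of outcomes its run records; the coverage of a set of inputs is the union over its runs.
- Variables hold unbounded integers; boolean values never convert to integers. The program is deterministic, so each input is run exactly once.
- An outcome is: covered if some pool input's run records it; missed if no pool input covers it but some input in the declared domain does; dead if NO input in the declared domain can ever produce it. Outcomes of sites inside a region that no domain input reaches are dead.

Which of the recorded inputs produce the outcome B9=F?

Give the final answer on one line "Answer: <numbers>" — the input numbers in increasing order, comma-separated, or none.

input #1 (g=7, z=5): misses B9=F
input #2 (g=-1, z=4): misses B9=F
input #3 (g=7, z=9): misses B9=F
input #4 (g=9, z=8): misses B9=F
input #5 (g=4, z=9): misses B9=F
input #6 (g=4, z=4): misses B9=F

Answer: none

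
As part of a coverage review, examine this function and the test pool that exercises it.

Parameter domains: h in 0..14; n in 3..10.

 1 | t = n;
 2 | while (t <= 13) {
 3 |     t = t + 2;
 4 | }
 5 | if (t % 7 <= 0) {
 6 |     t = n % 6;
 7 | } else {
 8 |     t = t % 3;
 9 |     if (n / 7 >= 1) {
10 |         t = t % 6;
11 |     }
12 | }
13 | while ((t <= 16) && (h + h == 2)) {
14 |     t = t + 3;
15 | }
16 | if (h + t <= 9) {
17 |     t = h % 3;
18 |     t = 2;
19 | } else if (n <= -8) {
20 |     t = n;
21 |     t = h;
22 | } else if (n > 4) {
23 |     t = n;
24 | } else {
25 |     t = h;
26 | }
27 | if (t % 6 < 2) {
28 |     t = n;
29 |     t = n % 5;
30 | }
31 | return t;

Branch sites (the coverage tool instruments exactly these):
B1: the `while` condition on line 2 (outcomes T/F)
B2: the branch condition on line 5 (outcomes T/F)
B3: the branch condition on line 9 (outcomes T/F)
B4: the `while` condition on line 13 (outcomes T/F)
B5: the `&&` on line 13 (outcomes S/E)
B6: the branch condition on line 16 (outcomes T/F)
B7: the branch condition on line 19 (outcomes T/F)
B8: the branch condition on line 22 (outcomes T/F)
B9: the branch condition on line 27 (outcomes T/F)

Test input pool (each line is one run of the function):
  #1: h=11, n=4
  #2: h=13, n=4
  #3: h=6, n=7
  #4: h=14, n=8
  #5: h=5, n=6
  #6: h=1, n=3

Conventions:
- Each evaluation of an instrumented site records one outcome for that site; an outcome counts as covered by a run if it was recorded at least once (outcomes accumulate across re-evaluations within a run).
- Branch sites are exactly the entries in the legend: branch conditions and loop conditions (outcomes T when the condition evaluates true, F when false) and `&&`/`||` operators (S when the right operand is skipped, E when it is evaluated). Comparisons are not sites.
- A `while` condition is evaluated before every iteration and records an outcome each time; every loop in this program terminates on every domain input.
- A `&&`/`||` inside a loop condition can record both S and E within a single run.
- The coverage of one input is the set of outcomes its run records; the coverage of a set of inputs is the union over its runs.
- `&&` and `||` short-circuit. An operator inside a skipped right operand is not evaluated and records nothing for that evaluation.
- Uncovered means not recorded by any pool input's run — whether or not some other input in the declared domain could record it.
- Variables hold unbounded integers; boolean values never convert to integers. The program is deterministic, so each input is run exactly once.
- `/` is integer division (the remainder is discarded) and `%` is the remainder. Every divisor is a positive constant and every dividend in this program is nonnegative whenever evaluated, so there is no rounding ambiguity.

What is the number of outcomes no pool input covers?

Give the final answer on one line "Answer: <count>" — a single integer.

input #1, h=11, n=4: events B1->T, B1->T, B1->T, B1->T, B1->T, B1->F, B2->T, B5->E, B4->F, B6->F, B7->F, B8->F, B9->F; outcomes B1=T, B1=F, B2=T, B4=F, B5=E, B6=F, B7=F, B8=F, B9=F
input #2, h=13, n=4: events B1->T, B1->T, B1->T, B1->T, B1->T, B1->F, B2->T, B5->E, B4->F, B6->F, B7->F, B8->F, B9->T; outcomes B1=T, B1=F, B2=T, B4=F, B5=E, B6=F, B7=F, B8=F, B9=T
input #3, h=6, n=7: events B1->T, B1->T, B1->T, B1->T, B1->F, B2->F, B3->T, B5->E, B4->F, B6->T, B9->F; outcomes B1=T, B1=F, B2=F, B3=T, B4=F, B5=E, B6=T, B9=F
input #4, h=14, n=8: events B1->T, B1->T, B1->T, B1->F, B2->T, B5->E, B4->F, B6->F, B7->F, B8->T, B9->F; outcomes B1=T, B1=F, B2=T, B4=F, B5=E, B6=F, B7=F, B8=T, B9=F
input #5, h=5, n=6: events B1->T, B1->T, B1->T, B1->T, B1->F, B2->T, B5->E, B4->F, B6->T, B9->F; outcomes B1=T, B1=F, B2=T, B4=F, B5=E, B6=T, B9=F
input #6, h=1, n=3: events B1->T, B1->T, B1->T, B1->T, B1->T, B1->T, B1->F, B2->F, B3->F, B5->E, B4->T, B5->E, B4->T, B5->E, ...; outcomes B1=T, B1=F, B2=F, B3=F, B4=T, B4=F, B5=S, B5=E, B6=F, B7=F, B8=F, B9=T
union over the pool: B1=T, B1=F, B2=T, B2=F, B3=T, B3=F, B4=T, B4=F, B5=S, B5=E, B6=T, B6=F, B7=F, B8=T, B8=F, B9=T, B9=F
uncovered (1 of 18): B7=T

Answer: 1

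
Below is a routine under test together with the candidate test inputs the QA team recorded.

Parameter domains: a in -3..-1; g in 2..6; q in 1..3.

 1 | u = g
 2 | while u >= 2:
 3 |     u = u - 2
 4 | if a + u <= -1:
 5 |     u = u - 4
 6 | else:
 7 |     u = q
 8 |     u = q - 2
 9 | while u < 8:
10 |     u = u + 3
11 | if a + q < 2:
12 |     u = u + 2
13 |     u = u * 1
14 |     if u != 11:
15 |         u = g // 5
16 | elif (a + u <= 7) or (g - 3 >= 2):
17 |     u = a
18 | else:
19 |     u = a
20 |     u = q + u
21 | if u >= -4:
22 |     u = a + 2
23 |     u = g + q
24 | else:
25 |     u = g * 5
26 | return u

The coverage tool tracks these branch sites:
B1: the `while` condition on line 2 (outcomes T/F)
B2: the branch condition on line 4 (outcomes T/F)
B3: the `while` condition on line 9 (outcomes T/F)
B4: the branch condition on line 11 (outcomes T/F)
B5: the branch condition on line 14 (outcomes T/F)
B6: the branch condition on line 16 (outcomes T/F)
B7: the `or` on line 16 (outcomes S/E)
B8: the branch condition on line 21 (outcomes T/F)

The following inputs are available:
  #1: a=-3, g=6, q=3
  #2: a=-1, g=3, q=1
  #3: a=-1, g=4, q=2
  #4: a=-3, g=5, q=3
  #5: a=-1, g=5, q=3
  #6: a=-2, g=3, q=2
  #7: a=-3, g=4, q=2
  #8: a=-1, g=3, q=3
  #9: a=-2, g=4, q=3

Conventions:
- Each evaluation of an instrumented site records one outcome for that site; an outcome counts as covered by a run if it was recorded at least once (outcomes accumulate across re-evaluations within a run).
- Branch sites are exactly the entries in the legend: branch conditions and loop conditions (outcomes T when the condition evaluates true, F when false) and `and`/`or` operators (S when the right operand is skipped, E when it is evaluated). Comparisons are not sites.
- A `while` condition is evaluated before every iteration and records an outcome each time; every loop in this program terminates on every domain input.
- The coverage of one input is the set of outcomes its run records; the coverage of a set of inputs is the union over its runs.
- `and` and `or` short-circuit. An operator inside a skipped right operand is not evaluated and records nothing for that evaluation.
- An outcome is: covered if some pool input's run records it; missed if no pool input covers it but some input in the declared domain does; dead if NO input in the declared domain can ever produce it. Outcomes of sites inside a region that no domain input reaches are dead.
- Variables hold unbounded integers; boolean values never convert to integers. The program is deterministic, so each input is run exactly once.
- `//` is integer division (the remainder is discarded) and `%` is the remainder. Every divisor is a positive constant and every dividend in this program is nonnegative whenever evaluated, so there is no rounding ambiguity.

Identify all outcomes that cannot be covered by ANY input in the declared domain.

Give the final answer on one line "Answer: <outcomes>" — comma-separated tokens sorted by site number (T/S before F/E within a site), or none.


sweeping the full domain (45 inputs) for each outcome:
  B8=F: zero occurrences over every domain input -> dead
  reachable outcomes have witnesses, e.g. B1=T (e.g. a=-3, g=2, q=1), B1=F (e.g. a=-3, g=2, q=1), B2=T (e.g. a=-3, g=2, q=1), B2=F (e.g. a=-1, g=3, q=1)
Answer: B8=F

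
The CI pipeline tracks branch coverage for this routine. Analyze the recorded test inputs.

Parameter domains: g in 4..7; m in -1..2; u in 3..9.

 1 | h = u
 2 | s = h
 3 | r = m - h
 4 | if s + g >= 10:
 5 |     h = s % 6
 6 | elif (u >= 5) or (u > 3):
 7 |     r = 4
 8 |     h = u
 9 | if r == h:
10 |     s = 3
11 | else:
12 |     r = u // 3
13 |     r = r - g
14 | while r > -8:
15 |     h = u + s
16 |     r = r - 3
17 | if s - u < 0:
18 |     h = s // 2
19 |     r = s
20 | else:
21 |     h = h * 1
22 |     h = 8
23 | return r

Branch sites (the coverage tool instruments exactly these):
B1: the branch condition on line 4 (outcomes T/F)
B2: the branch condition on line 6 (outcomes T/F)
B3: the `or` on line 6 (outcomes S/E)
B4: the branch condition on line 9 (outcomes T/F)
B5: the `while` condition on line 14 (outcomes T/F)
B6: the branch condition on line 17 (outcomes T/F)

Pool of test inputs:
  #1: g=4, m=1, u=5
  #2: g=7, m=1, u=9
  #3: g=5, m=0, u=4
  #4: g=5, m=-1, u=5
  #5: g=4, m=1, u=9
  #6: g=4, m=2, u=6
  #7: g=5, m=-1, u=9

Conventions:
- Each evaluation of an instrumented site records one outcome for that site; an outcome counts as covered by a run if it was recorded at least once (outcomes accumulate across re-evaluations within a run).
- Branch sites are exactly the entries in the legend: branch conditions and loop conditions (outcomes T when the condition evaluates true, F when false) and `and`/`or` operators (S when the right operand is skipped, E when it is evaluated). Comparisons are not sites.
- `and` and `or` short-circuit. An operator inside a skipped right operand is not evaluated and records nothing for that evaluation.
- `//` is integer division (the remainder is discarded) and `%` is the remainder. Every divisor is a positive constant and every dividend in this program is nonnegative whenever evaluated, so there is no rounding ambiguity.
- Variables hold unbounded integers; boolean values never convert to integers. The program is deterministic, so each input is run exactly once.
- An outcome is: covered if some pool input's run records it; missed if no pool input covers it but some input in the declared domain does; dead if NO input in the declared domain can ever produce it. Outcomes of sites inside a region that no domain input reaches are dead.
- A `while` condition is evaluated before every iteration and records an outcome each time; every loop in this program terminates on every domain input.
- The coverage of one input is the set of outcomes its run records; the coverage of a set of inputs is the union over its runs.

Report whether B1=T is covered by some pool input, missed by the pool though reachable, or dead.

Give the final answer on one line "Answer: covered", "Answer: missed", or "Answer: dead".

B1=T is recorded by pool input(s) 2, 4, 5, 6, 7 -> covered

Answer: covered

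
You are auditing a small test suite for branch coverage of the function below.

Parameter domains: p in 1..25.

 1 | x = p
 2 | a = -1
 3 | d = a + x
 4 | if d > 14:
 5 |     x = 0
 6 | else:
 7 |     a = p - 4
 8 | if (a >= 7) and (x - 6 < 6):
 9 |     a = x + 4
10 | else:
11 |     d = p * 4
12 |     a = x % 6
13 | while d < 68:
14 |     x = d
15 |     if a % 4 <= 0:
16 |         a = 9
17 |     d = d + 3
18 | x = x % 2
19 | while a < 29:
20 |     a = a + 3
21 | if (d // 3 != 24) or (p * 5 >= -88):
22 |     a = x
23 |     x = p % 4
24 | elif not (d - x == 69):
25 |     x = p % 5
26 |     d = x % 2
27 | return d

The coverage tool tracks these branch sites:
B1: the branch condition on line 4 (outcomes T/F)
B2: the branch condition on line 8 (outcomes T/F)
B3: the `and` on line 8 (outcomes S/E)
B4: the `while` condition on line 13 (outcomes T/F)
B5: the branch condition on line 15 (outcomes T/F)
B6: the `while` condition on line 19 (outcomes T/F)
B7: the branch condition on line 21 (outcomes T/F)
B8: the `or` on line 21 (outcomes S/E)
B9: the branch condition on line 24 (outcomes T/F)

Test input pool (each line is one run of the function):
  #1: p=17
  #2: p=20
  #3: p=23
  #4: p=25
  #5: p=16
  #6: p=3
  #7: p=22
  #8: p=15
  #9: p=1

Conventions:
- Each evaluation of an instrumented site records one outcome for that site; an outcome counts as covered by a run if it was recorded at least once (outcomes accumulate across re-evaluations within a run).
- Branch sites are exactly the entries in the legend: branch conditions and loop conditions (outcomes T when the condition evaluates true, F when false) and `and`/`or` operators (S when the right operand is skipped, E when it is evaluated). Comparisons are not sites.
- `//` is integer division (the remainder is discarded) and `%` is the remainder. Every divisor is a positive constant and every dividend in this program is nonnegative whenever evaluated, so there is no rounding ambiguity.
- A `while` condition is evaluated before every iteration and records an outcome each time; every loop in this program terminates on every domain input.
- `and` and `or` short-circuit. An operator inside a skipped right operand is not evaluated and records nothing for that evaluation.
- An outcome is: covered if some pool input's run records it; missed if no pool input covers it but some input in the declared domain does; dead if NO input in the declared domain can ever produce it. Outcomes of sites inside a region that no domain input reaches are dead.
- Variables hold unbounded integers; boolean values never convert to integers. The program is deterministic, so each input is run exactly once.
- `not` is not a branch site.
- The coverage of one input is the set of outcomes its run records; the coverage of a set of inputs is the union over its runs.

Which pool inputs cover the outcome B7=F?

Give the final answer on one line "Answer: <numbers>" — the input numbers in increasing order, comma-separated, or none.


input #1 (p=17): never hits B7=F
input #2 (p=20): never hits B7=F
input #3 (p=23): never hits B7=F
input #4 (p=25): never hits B7=F
input #5 (p=16): never hits B7=F
input #6 (p=3): never hits B7=F
input #7 (p=22): never hits B7=F
input #8 (p=15): never hits B7=F
input #9 (p=1): never hits B7=F
Answer: none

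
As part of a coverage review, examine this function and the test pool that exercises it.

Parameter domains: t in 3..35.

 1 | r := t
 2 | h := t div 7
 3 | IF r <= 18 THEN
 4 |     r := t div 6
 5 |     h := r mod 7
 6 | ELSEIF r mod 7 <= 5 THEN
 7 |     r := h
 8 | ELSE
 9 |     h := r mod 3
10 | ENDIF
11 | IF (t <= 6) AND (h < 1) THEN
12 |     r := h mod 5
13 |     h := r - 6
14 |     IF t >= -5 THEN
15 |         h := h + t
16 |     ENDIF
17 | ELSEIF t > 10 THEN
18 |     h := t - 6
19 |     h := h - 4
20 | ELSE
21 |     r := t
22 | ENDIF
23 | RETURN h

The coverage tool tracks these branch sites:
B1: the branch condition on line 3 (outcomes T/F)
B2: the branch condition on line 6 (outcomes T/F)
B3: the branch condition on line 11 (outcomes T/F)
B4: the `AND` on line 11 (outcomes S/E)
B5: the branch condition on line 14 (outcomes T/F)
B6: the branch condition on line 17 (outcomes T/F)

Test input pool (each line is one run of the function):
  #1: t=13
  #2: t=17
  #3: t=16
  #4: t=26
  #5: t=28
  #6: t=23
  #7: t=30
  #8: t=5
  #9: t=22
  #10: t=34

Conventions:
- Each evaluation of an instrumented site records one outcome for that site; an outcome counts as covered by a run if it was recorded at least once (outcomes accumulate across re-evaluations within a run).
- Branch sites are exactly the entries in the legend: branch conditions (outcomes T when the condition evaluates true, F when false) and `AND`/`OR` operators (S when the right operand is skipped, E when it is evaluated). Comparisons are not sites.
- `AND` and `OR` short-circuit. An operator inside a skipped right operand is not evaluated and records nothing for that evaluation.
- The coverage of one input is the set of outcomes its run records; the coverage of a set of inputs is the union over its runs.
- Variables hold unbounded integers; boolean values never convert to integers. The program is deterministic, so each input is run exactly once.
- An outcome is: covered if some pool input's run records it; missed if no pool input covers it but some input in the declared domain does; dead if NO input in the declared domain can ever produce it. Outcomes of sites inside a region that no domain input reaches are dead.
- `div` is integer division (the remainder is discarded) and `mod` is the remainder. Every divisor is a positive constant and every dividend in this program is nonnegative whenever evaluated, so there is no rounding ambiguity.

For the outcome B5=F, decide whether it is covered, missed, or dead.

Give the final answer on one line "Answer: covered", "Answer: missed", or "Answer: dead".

no pool input records B5=F
checking all 33 inputs in the declared domain: B5=F is never recorded -> dead

Answer: dead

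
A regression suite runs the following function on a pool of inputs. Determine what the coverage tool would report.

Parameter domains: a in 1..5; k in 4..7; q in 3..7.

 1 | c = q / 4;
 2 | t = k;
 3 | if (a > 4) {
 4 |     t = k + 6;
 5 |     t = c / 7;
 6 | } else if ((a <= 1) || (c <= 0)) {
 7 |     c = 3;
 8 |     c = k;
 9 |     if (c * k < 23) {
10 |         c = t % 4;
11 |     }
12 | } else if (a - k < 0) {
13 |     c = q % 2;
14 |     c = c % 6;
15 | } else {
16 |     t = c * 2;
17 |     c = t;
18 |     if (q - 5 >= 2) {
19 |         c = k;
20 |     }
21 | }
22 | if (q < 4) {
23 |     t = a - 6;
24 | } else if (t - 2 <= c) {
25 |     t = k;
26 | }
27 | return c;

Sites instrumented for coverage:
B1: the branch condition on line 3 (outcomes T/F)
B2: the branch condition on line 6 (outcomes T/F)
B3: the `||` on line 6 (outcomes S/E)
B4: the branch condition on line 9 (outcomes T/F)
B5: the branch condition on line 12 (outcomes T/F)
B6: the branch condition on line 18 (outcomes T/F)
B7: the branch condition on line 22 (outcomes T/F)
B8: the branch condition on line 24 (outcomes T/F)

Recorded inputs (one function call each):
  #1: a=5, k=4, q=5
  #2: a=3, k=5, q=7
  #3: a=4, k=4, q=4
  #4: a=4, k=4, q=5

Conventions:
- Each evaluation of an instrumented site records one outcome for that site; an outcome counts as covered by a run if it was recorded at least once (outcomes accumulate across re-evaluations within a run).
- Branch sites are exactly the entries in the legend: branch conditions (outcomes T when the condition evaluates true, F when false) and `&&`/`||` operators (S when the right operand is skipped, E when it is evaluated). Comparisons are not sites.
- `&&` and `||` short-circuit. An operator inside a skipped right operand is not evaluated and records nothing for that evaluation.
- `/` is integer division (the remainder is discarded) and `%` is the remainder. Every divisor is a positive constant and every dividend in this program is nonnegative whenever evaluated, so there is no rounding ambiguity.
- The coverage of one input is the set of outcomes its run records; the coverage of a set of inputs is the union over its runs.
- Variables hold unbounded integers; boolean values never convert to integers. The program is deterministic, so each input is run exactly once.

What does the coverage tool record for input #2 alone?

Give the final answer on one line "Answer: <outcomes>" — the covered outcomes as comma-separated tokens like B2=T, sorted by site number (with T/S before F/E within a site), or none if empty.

Simulating input #2 (a=3, k=5, q=7) step by step:
  B1->F, B3->E, B2->F, B5->T, B7->F, B8->F
deduplicating events, the covered set is: B1=F, B2=F, B3=E, B5=T, B7=F, B8=F

Answer: B1=F, B2=F, B3=E, B5=T, B7=F, B8=F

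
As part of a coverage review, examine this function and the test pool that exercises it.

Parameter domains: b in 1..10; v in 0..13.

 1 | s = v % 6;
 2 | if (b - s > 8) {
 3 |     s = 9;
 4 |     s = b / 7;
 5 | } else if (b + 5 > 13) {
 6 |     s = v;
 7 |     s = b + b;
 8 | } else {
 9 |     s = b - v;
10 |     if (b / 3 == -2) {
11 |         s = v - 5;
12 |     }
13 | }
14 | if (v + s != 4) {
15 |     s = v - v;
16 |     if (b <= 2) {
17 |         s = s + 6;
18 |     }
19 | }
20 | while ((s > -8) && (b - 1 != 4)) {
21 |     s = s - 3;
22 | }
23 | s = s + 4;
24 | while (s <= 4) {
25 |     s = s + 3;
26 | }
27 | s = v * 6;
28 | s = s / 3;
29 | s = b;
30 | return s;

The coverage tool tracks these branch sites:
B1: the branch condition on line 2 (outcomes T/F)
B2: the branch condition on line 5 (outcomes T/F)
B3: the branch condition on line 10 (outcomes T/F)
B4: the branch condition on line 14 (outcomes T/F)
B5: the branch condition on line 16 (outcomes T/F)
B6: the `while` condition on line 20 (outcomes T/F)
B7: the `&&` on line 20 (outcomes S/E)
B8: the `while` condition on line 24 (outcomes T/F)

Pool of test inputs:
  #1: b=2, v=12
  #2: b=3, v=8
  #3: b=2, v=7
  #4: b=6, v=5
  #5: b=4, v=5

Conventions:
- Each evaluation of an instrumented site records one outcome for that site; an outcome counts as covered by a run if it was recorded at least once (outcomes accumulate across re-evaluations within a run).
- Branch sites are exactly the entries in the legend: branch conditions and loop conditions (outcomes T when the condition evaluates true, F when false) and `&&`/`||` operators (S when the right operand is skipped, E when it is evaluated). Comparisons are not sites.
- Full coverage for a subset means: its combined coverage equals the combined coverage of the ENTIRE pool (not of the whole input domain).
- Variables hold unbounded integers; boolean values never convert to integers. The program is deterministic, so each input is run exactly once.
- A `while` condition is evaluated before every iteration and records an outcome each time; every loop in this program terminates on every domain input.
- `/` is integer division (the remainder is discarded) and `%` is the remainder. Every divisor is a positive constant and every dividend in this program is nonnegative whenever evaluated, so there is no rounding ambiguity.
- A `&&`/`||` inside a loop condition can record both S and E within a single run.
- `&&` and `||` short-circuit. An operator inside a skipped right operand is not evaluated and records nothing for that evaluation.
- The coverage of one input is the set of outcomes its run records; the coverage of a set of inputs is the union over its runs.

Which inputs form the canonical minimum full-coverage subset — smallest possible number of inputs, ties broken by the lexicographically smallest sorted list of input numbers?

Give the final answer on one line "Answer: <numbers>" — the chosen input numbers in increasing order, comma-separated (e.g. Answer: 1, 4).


#1 (b=2, v=12) -> covered: B1=F, B2=F, B3=F, B4=T, B5=T, B6=T, B6=F, B7=S, B7=E, B8=T, B8=F
#2 (b=3, v=8) -> covered: B1=F, B2=F, B3=F, B4=T, B5=F, B6=T, B6=F, B7=S, B7=E, B8=T, B8=F
#3 (b=2, v=7) -> covered: B1=F, B2=F, B3=F, B4=T, B5=T, B6=T, B6=F, B7=S, B7=E, B8=T, B8=F
#4 (b=6, v=5) -> covered: B1=F, B2=F, B3=F, B4=T, B5=F, B6=T, B6=F, B7=S, B7=E, B8=T, B8=F
#5 (b=4, v=5) -> covered: B1=F, B2=F, B3=F, B4=F, B6=T, B6=F, B7=S, B7=E, B8=T, B8=F
together the pool reaches 13 outcomes: B1=F, B2=F, B3=F, B4=T, B4=F, B5=T, B5=F, B6=T, B6=F, B7=S, B7=E, B8=T, B8=F
every size-1 subset falls short of the 13 outcomes (best: 11/13)
every size-2 subset falls short of the 13 outcomes (best: 12/13)
at size 3, {1, 2, 5} reaches all 13 outcomes; every lexicographically earlier size-3 subset fails
Answer: 1, 2, 5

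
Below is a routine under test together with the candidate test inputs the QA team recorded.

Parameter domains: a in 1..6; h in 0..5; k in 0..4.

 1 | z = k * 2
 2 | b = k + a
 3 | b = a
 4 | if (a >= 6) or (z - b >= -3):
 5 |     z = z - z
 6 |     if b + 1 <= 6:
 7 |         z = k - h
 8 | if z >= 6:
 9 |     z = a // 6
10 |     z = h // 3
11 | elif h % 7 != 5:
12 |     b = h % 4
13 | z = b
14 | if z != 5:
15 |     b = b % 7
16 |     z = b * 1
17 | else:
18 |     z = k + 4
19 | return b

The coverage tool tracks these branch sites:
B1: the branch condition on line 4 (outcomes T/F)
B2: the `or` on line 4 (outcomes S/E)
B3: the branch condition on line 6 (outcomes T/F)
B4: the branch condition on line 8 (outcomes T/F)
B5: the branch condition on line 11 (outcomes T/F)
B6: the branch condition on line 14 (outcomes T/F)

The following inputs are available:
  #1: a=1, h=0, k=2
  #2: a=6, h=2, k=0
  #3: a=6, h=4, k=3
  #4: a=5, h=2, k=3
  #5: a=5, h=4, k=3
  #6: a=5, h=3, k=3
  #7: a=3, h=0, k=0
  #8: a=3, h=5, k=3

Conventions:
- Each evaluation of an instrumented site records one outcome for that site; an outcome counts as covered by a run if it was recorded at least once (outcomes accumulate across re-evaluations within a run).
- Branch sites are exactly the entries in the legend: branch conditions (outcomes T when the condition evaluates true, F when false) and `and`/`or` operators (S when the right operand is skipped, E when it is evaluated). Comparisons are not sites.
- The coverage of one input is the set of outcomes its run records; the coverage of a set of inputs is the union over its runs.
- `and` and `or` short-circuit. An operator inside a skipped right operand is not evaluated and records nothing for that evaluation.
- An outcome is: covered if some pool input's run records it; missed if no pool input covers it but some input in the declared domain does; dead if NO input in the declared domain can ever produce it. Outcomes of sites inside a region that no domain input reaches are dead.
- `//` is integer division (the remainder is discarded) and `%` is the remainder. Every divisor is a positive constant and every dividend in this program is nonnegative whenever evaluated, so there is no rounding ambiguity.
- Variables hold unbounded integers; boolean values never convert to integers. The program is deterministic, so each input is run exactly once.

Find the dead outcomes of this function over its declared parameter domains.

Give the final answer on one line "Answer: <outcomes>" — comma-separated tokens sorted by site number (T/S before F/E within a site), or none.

running all 180 domain inputs and tallying outcomes:
  B4=T: unreachable across the whole domain -> dead
  reachable outcomes have witnesses, e.g. B1=T (e.g. a=1, h=0, k=0), B1=F (e.g. a=4, h=0, k=0), B2=S (e.g. a=6, h=0, k=0), B2=E (e.g. a=1, h=0, k=0)

Answer: B4=T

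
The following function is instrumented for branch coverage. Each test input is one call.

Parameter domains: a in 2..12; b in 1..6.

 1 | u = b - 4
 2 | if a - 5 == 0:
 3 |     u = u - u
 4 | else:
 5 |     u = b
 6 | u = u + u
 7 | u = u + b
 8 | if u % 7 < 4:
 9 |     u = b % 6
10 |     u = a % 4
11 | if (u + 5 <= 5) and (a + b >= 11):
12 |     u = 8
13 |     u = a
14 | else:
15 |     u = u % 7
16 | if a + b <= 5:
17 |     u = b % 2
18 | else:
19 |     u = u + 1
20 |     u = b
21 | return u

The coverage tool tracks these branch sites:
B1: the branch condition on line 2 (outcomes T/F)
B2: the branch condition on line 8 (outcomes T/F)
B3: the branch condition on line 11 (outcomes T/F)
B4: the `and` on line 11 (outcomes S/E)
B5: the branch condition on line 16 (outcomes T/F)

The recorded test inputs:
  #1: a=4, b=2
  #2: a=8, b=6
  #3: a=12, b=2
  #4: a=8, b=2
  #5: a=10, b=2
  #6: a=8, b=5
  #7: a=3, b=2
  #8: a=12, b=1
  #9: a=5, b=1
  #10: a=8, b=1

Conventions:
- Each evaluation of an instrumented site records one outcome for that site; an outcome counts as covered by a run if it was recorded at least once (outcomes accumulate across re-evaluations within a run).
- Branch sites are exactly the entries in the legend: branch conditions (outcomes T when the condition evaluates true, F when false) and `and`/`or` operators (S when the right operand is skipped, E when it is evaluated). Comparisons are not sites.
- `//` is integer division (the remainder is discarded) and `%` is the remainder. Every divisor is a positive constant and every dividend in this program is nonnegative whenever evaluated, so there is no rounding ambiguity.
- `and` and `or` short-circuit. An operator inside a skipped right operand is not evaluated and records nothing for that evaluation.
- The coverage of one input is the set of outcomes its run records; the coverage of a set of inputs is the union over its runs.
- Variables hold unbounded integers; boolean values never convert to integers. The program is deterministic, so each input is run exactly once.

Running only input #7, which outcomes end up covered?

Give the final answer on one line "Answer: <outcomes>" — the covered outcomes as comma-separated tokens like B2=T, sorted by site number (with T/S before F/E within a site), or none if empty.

Event log for input #7 (a=3, b=2):
  B1->F, B2->F, B4->S, B3->F, B5->T
collecting distinct outcomes: B1=F, B2=F, B3=F, B4=S, B5=T

Answer: B1=F, B2=F, B3=F, B4=S, B5=T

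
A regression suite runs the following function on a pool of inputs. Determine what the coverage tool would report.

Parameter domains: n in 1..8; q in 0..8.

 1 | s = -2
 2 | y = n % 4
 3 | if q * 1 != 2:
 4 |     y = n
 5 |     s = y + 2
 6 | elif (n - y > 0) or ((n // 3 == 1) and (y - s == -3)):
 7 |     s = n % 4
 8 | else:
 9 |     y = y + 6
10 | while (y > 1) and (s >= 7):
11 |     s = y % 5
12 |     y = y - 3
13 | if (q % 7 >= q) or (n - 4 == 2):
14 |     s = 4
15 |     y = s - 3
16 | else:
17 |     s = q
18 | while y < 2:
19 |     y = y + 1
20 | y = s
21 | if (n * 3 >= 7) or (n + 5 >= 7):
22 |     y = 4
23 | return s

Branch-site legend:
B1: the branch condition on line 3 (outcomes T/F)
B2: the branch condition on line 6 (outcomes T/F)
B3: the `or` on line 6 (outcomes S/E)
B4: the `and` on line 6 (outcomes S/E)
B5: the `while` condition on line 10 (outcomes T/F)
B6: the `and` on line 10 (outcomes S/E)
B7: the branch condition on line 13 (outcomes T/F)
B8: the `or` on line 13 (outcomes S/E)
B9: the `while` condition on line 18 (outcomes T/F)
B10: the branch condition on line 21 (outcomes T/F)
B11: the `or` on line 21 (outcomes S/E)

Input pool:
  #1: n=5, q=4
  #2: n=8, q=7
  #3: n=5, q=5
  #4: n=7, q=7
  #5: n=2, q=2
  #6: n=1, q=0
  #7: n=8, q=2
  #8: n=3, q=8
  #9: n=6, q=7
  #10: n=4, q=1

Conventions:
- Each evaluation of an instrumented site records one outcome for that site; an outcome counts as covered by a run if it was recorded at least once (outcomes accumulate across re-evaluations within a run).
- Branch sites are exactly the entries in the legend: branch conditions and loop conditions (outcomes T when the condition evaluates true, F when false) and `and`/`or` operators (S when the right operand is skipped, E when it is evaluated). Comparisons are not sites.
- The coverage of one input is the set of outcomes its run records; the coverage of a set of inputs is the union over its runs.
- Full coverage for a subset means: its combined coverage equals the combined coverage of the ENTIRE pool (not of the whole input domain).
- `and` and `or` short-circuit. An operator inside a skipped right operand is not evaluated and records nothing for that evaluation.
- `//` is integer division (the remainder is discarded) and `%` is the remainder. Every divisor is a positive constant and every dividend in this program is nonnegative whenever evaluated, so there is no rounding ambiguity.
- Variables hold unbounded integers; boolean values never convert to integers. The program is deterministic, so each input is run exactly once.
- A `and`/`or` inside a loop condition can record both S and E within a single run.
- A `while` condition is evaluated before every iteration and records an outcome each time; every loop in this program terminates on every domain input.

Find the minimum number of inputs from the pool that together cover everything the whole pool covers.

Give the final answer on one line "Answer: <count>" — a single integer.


test 1 (n=5, q=4) hits B1=T, B5=T, B5=F, B6=E, B7=T, B8=S, B9=T, B9=F, B10=T, B11=S
test 2 (n=8, q=7) hits B1=T, B5=T, B5=F, B6=E, B7=F, B8=E, B9=F, B10=T, B11=S
test 3 (n=5, q=5) hits B1=T, B5=T, B5=F, B6=E, B7=T, B8=S, B9=T, B9=F, B10=T, B11=S
test 4 (n=7, q=7) hits B1=T, B5=T, B5=F, B6=E, B7=F, B8=E, B9=F, B10=T, B11=S
test 5 (n=2, q=2) hits B1=F, B2=F, B3=E, B4=S, B5=F, B6=E, B7=T, B8=S, B9=T, B9=F, B10=T, B11=E
test 6 (n=1, q=0) hits B1=T, B5=F, B6=S, B7=T, B8=S, B9=T, B9=F, B10=F, B11=E
test 7 (n=8, q=2) hits B1=F, B2=T, B3=S, B5=F, B6=S, B7=T, B8=S, B9=T, B9=F, B10=T, B11=S
test 8 (n=3, q=8) hits B1=T, B5=F, B6=E, B7=F, B8=E, B9=F, B10=T, B11=S
test 9 (n=6, q=7) hits B1=T, B5=T, B5=F, B6=E, B7=T, B8=E, B9=T, B9=F, B10=T, B11=S
test 10 (n=4, q=1) hits B1=T, B5=F, B6=E, B7=T, B8=S, B9=T, B9=F, B10=T, B11=S
union over all inputs: B1=T, B1=F, B2=T, B2=F, B3=S, B3=E, B4=S, B5=T, B5=F, B6=S, B6=E, B7=T, B7=F, B8=S, B8=E, B9=T, B9=F, B10=T, B10=F, B11=S, B11=E (21 outcomes)
no size-1 subset reaches all 21 outcomes (best union: 12/21)
no size-2 subset reaches all 21 outcomes (best union: 17/21)
no size-3 subset reaches all 21 outcomes (best union: 20/21)
at size 4, {2, 5, 6, 7} reaches all 21 outcomes; every lexicographically earlier size-4 subset fails
Answer: 4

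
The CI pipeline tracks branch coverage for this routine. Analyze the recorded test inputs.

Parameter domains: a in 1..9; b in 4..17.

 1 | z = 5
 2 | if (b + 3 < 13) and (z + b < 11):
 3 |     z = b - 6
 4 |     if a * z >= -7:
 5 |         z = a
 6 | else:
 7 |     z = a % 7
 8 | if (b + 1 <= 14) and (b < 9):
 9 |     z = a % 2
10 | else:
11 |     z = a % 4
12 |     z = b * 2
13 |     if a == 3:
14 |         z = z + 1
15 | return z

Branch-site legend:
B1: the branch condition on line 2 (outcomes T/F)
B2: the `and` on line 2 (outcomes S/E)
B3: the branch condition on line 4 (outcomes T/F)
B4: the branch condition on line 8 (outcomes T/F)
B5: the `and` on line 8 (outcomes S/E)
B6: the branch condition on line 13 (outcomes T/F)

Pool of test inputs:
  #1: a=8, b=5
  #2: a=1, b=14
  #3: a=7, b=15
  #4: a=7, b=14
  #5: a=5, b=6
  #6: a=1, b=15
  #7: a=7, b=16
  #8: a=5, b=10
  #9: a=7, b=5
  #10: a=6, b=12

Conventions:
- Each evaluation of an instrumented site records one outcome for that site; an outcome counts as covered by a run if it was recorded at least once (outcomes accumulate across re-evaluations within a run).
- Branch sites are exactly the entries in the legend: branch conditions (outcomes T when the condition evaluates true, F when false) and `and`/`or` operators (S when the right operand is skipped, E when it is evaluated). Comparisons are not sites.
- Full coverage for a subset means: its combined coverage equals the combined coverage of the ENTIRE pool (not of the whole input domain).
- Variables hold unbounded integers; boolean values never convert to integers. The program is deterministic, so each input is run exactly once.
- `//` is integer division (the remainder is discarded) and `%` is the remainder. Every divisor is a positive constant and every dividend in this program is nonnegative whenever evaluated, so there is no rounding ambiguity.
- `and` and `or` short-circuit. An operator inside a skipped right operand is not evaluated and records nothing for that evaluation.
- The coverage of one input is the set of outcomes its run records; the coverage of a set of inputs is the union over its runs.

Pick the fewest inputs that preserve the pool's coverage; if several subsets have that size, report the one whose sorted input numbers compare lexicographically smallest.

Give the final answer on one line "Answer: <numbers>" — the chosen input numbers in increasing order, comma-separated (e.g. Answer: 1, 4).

run #1 (a=8, b=5) records B1=T, B2=E, B3=F, B4=T, B5=E
run #2 (a=1, b=14) records B1=F, B2=S, B4=F, B5=S, B6=F
run #3 (a=7, b=15) records B1=F, B2=S, B4=F, B5=S, B6=F
run #4 (a=7, b=14) records B1=F, B2=S, B4=F, B5=S, B6=F
run #5 (a=5, b=6) records B1=F, B2=E, B4=T, B5=E
run #6 (a=1, b=15) records B1=F, B2=S, B4=F, B5=S, B6=F
run #7 (a=7, b=16) records B1=F, B2=S, B4=F, B5=S, B6=F
run #8 (a=5, b=10) records B1=F, B2=S, B4=F, B5=E, B6=F
run #9 (a=7, b=5) records B1=T, B2=E, B3=T, B4=T, B5=E
run #10 (a=6, b=12) records B1=F, B2=S, B4=F, B5=E, B6=F
pool-wide coverage (11 outcomes): B1=T, B1=F, B2=S, B2=E, B3=T, B3=F, B4=T, B4=F, B5=S, B5=E, B6=F
no size-1 subset reaches all 11 outcomes (best union: 5/11)
no size-2 subset reaches all 11 outcomes (best union: 10/11)
inputs {1, 2, 9} (size 3) cover everything; no size-3 subset with a lexicographically smaller index list covers all 11

Answer: 1, 2, 9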